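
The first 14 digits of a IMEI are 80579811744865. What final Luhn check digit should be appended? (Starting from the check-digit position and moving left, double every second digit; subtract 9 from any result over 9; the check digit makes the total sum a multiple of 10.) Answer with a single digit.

0

Partial digits right→left: 5 6 8 4 4 7 1 1 8 9 7 5 0 8
Double every second digit counting from the check-digit position (so the 1st, 3rd, 5th, ... of the partial from the right).
  doubled (with −9 where >9): 1 7 8 2 7 5 0 → sum 30
  kept as-is: 6 4 7 1 9 5 8 → sum 40
Total = 30 + 40 = 70.
Check digit = (10 − (70 mod 10)) mod 10 = 0.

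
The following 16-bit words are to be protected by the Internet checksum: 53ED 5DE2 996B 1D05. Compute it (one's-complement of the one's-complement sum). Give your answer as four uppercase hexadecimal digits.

97BF

One's-complement addition (fold any carry out of bit 15 back into bit 0):
  0x53ED + 0x5DE2 = 0x0B1CF
  0xB1CF + 0x996B = 0x14B3A → wrap carry → 0x4B3B
  0x4B3B + 0x1D05 = 0x06840
One's-complement sum = 0x6840.
Checksum = ~0x6840 & 0xFFFF = 0x97BF.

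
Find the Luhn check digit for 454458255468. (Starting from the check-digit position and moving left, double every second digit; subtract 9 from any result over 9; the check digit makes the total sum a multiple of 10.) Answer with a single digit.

Partial digits right→left: 8 6 4 5 5 2 8 5 4 4 5 4
Double every second digit counting from the check-digit position (so the 1st, 3rd, 5th, ... of the partial from the right).
  doubled (with −9 where >9): 7 8 1 7 8 1 → sum 32
  kept as-is: 6 5 2 5 4 4 → sum 26
Total = 32 + 26 = 58.
Check digit = (10 − (58 mod 10)) mod 10 = 2.

2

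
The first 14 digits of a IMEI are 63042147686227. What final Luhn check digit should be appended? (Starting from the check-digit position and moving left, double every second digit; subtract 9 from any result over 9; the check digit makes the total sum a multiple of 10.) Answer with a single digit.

7

Partial digits right→left: 7 2 2 6 8 6 7 4 1 2 4 0 3 6
Double every second digit counting from the check-digit position (so the 1st, 3rd, 5th, ... of the partial from the right).
  doubled (with −9 where >9): 5 4 7 5 2 8 6 → sum 37
  kept as-is: 2 6 6 4 2 0 6 → sum 26
Total = 37 + 26 = 63.
Check digit = (10 − (63 mod 10)) mod 10 = 7.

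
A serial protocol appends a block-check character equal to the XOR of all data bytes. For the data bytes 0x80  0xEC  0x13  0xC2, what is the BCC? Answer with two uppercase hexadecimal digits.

BD

XOR the bytes together:
  start with 0x80
  0x80 ⊕ 0xEC = 0x6C
  0x6C ⊕ 0x13 = 0x7F
  0x7F ⊕ 0xC2 = 0xBD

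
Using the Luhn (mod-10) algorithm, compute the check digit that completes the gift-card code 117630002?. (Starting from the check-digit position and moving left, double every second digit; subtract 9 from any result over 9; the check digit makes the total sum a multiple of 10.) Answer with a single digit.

Partial digits right→left: 2 0 0 0 3 6 7 1 1
Double every second digit counting from the check-digit position (so the 1st, 3rd, 5th, ... of the partial from the right).
  doubled (with −9 where >9): 4 0 6 5 2 → sum 17
  kept as-is: 0 0 6 1 → sum 7
Total = 17 + 7 = 24.
Check digit = (10 − (24 mod 10)) mod 10 = 6.

6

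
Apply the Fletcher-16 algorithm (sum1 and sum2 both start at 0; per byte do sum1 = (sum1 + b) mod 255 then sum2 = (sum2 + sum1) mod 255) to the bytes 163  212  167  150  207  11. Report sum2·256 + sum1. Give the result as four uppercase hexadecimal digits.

0B91

Running sums (mod 255):
  after byte 0 (163): sum1=163, sum2=163
  after byte 1 (212): sum1=120, sum2=28
  after byte 2 (167): sum1=32, sum2=60
  after byte 3 (150): sum1=182, sum2=242
  after byte 4 (207): sum1=134, sum2=121
  after byte 5 (11): sum1=145, sum2=11
Checksum = sum2·256 + sum1 = 11·256 + 145 = 2961 = 0x0B91.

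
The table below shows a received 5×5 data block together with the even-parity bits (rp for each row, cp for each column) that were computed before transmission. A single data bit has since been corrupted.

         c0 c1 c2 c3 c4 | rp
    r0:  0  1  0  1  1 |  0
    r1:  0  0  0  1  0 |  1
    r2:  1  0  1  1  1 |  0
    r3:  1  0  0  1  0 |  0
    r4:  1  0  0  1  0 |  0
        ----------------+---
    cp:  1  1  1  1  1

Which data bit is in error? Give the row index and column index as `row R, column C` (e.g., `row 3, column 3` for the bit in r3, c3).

Recompute each row's even parity and compare to rp:
  r0: data parity 1, sent rp 0 → mismatch
  r1: data parity 1, sent rp 1 → ok
  r2: data parity 0, sent rp 0 → ok
  r3: data parity 0, sent rp 0 → ok
  r4: data parity 0, sent rp 0 → ok
Recompute each column's even parity and compare to cp:
  c0: data parity 1, sent cp 1 → ok
  c1: data parity 1, sent cp 1 → ok
  c2: data parity 1, sent cp 1 → ok
  c3: data parity 1, sent cp 1 → ok
  c4: data parity 0, sent cp 1 → mismatch
Exactly one row (r0) and one column (c4) fail → the flipped bit is at their intersection.

row 0, column 4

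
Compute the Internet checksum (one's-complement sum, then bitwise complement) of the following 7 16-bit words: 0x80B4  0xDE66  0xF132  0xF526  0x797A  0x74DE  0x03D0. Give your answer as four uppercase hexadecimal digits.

One's-complement addition (fold any carry out of bit 15 back into bit 0):
  0x80B4 + 0xDE66 = 0x15F1A → wrap carry → 0x5F1B
  0x5F1B + 0xF132 = 0x1504D → wrap carry → 0x504E
  0x504E + 0xF526 = 0x14574 → wrap carry → 0x4575
  0x4575 + 0x797A = 0x0BEEF
  0xBEEF + 0x74DE = 0x133CD → wrap carry → 0x33CE
  0x33CE + 0x03D0 = 0x0379E
One's-complement sum = 0x379E.
Checksum = ~0x379E & 0xFFFF = 0xC861.

C861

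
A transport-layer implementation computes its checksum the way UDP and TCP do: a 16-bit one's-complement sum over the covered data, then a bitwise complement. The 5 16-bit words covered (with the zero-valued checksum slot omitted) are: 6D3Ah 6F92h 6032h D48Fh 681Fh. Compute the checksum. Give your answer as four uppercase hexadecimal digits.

One's-complement addition (fold any carry out of bit 15 back into bit 0):
  0x6D3A + 0x6F92 = 0x0DCCC
  0xDCCC + 0x6032 = 0x13CFE → wrap carry → 0x3CFF
  0x3CFF + 0xD48F = 0x1118E → wrap carry → 0x118F
  0x118F + 0x681F = 0x079AE
One's-complement sum = 0x79AE.
Checksum = ~0x79AE & 0xFFFF = 0x8651.

8651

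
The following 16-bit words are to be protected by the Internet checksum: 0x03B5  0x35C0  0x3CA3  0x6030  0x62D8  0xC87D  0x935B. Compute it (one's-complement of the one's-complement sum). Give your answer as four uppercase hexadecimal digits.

6B05

One's-complement addition (fold any carry out of bit 15 back into bit 0):
  0x03B5 + 0x35C0 = 0x03975
  0x3975 + 0x3CA3 = 0x07618
  0x7618 + 0x6030 = 0x0D648
  0xD648 + 0x62D8 = 0x13920 → wrap carry → 0x3921
  0x3921 + 0xC87D = 0x1019E → wrap carry → 0x019F
  0x019F + 0x935B = 0x094FA
One's-complement sum = 0x94FA.
Checksum = ~0x94FA & 0xFFFF = 0x6B05.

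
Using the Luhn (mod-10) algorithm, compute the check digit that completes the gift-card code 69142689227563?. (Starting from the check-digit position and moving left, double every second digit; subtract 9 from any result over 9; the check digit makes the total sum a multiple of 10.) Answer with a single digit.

8

Partial digits right→left: 3 6 5 7 2 2 9 8 6 2 4 1 9 6
Double every second digit counting from the check-digit position (so the 1st, 3rd, 5th, ... of the partial from the right).
  doubled (with −9 where >9): 6 1 4 9 3 8 9 → sum 40
  kept as-is: 6 7 2 8 2 1 6 → sum 32
Total = 40 + 32 = 72.
Check digit = (10 − (72 mod 10)) mod 10 = 8.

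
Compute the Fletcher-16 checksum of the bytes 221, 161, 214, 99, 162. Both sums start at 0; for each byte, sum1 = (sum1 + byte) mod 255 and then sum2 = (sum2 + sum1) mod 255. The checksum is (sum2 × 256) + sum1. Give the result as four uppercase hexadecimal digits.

Running sums (mod 255):
  after byte 0 (221): sum1=221, sum2=221
  after byte 1 (161): sum1=127, sum2=93
  after byte 2 (214): sum1=86, sum2=179
  after byte 3 (99): sum1=185, sum2=109
  after byte 4 (162): sum1=92, sum2=201
Checksum = sum2·256 + sum1 = 201·256 + 92 = 51548 = 0xC95C.

C95C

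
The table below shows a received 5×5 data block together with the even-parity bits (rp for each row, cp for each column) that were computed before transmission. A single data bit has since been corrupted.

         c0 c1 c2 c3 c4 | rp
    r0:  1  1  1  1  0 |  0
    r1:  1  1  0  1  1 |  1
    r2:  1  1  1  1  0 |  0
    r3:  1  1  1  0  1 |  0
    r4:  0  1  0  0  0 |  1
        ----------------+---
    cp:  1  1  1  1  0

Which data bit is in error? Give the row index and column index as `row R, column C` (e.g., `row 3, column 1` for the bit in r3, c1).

row 1, column 0

Recompute each row's even parity and compare to rp:
  r0: data parity 0, sent rp 0 → ok
  r1: data parity 0, sent rp 1 → mismatch
  r2: data parity 0, sent rp 0 → ok
  r3: data parity 0, sent rp 0 → ok
  r4: data parity 1, sent rp 1 → ok
Recompute each column's even parity and compare to cp:
  c0: data parity 0, sent cp 1 → mismatch
  c1: data parity 1, sent cp 1 → ok
  c2: data parity 1, sent cp 1 → ok
  c3: data parity 1, sent cp 1 → ok
  c4: data parity 0, sent cp 0 → ok
Exactly one row (r1) and one column (c0) fail → the flipped bit is at their intersection.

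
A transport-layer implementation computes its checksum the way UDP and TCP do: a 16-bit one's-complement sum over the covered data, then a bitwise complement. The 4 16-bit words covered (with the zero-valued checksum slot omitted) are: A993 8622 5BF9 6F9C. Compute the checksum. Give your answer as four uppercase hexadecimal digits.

04B4

One's-complement addition (fold any carry out of bit 15 back into bit 0):
  0xA993 + 0x8622 = 0x12FB5 → wrap carry → 0x2FB6
  0x2FB6 + 0x5BF9 = 0x08BAF
  0x8BAF + 0x6F9C = 0x0FB4B
One's-complement sum = 0xFB4B.
Checksum = ~0xFB4B & 0xFFFF = 0x04B4.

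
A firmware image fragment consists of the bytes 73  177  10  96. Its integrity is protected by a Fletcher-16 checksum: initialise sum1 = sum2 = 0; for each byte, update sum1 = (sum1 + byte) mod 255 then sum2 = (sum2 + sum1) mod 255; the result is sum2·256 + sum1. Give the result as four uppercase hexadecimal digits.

AE65

Running sums (mod 255):
  after byte 0 (73): sum1=73, sum2=73
  after byte 1 (177): sum1=250, sum2=68
  after byte 2 (10): sum1=5, sum2=73
  after byte 3 (96): sum1=101, sum2=174
Checksum = sum2·256 + sum1 = 174·256 + 101 = 44645 = 0xAE65.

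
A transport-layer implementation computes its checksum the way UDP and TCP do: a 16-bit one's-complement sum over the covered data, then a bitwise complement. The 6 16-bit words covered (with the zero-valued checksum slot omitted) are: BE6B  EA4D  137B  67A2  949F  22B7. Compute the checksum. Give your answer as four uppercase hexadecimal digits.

One's-complement addition (fold any carry out of bit 15 back into bit 0):
  0xBE6B + 0xEA4D = 0x1A8B8 → wrap carry → 0xA8B9
  0xA8B9 + 0x137B = 0x0BC34
  0xBC34 + 0x67A2 = 0x123D6 → wrap carry → 0x23D7
  0x23D7 + 0x949F = 0x0B876
  0xB876 + 0x22B7 = 0x0DB2D
One's-complement sum = 0xDB2D.
Checksum = ~0xDB2D & 0xFFFF = 0x24D2.

24D2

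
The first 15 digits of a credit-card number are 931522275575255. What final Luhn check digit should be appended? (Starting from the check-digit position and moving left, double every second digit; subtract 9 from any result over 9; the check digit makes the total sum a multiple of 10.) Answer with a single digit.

Partial digits right→left: 5 5 2 5 7 5 5 7 2 2 2 5 1 3 9
Double every second digit counting from the check-digit position (so the 1st, 3rd, 5th, ... of the partial from the right).
  doubled (with −9 where >9): 1 4 5 1 4 4 2 9 → sum 30
  kept as-is: 5 5 5 7 2 5 3 → sum 32
Total = 30 + 32 = 62.
Check digit = (10 − (62 mod 10)) mod 10 = 8.

8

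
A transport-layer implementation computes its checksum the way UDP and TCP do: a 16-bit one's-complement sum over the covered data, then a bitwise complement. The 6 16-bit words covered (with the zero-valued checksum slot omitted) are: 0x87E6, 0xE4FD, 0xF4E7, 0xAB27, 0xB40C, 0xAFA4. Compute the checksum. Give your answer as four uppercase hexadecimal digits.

8F5A

One's-complement addition (fold any carry out of bit 15 back into bit 0):
  0x87E6 + 0xE4FD = 0x16CE3 → wrap carry → 0x6CE4
  0x6CE4 + 0xF4E7 = 0x161CB → wrap carry → 0x61CC
  0x61CC + 0xAB27 = 0x10CF3 → wrap carry → 0x0CF4
  0x0CF4 + 0xB40C = 0x0C100
  0xC100 + 0xAFA4 = 0x170A4 → wrap carry → 0x70A5
One's-complement sum = 0x70A5.
Checksum = ~0x70A5 & 0xFFFF = 0x8F5A.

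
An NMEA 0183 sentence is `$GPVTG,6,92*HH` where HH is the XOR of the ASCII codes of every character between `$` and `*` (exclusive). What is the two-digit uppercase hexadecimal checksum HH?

XOR the ASCII codes of the payload characters:
  'G' = 0x47 → acc = 0x47
  'P' = 0x50 → acc = 0x17
  'V' = 0x56 → acc = 0x41
  'T' = 0x54 → acc = 0x15
  'G' = 0x47 → acc = 0x52
  ',' = 0x2C → acc = 0x7E
  '6' = 0x36 → acc = 0x48
  ',' = 0x2C → acc = 0x64
  '9' = 0x39 → acc = 0x5D
  '2' = 0x32 → acc = 0x6F
Checksum = 0x6F.

6F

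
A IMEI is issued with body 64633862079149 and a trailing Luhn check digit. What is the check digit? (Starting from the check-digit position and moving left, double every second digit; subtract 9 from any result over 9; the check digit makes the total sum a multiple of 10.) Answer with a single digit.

Partial digits right→left: 9 4 1 9 7 0 2 6 8 3 3 6 4 6
Double every second digit counting from the check-digit position (so the 1st, 3rd, 5th, ... of the partial from the right).
  doubled (with −9 where >9): 9 2 5 4 7 6 8 → sum 41
  kept as-is: 4 9 0 6 3 6 6 → sum 34
Total = 41 + 34 = 75.
Check digit = (10 − (75 mod 10)) mod 10 = 5.

5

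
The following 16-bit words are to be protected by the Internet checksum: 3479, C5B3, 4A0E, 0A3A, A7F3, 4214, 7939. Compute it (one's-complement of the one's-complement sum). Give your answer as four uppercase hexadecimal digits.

4E49

One's-complement addition (fold any carry out of bit 15 back into bit 0):
  0x3479 + 0xC5B3 = 0x0FA2C
  0xFA2C + 0x4A0E = 0x1443A → wrap carry → 0x443B
  0x443B + 0x0A3A = 0x04E75
  0x4E75 + 0xA7F3 = 0x0F668
  0xF668 + 0x4214 = 0x1387C → wrap carry → 0x387D
  0x387D + 0x7939 = 0x0B1B6
One's-complement sum = 0xB1B6.
Checksum = ~0xB1B6 & 0xFFFF = 0x4E49.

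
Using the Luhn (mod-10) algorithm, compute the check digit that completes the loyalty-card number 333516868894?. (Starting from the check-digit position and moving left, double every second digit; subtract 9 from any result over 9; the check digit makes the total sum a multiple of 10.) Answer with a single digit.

0

Partial digits right→left: 4 9 8 8 6 8 6 1 5 3 3 3
Double every second digit counting from the check-digit position (so the 1st, 3rd, 5th, ... of the partial from the right).
  doubled (with −9 where >9): 8 7 3 3 1 6 → sum 28
  kept as-is: 9 8 8 1 3 3 → sum 32
Total = 28 + 32 = 60.
Check digit = (10 − (60 mod 10)) mod 10 = 0.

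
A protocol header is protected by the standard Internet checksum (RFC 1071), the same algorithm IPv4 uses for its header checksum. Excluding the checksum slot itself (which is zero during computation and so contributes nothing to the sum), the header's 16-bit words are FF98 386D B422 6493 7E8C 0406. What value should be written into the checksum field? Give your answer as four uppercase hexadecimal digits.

2CB1

One's-complement addition (fold any carry out of bit 15 back into bit 0):
  0xFF98 + 0x386D = 0x13805 → wrap carry → 0x3806
  0x3806 + 0xB422 = 0x0EC28
  0xEC28 + 0x6493 = 0x150BB → wrap carry → 0x50BC
  0x50BC + 0x7E8C = 0x0CF48
  0xCF48 + 0x0406 = 0x0D34E
One's-complement sum = 0xD34E.
Checksum = ~0xD34E & 0xFFFF = 0x2CB1.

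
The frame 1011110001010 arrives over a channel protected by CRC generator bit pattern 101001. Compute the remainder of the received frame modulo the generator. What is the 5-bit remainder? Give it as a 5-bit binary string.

Modulo-2 division of 1011110001010 by 101001:
  pos 0: 101111 XOR 101001 = 000110
  pos 3: 110000 XOR 101001 = 011001
  pos 4: 110011 XOR 101001 = 011010
  pos 5: 110100 XOR 101001 = 011101
  pos 6: 111011 XOR 101001 = 010010
  pos 7: 100100 XOR 101001 = 001101
Remainder = 01101 (nonzero — an error is detected).

01101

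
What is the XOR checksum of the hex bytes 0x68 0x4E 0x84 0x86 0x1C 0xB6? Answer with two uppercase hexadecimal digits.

8E

XOR the bytes together:
  start with 0x68
  0x68 ⊕ 0x4E = 0x26
  0x26 ⊕ 0x84 = 0xA2
  0xA2 ⊕ 0x86 = 0x24
  0x24 ⊕ 0x1C = 0x38
  0x38 ⊕ 0xB6 = 0x8E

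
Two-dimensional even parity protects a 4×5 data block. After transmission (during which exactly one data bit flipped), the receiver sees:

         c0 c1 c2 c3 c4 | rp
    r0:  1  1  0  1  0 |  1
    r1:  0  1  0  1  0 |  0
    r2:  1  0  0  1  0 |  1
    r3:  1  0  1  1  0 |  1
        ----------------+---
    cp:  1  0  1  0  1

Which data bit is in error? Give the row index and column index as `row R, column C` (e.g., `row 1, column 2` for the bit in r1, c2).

row 2, column 4

Recompute each row's even parity and compare to rp:
  r0: data parity 1, sent rp 1 → ok
  r1: data parity 0, sent rp 0 → ok
  r2: data parity 0, sent rp 1 → mismatch
  r3: data parity 1, sent rp 1 → ok
Recompute each column's even parity and compare to cp:
  c0: data parity 1, sent cp 1 → ok
  c1: data parity 0, sent cp 0 → ok
  c2: data parity 1, sent cp 1 → ok
  c3: data parity 0, sent cp 0 → ok
  c4: data parity 0, sent cp 1 → mismatch
Exactly one row (r2) and one column (c4) fail → the flipped bit is at their intersection.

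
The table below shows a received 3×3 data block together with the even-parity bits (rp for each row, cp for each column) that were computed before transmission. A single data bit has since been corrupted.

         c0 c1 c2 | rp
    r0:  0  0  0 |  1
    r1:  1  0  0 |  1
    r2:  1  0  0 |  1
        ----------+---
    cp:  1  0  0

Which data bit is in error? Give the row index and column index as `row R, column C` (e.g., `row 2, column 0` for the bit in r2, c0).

Recompute each row's even parity and compare to rp:
  r0: data parity 0, sent rp 1 → mismatch
  r1: data parity 1, sent rp 1 → ok
  r2: data parity 1, sent rp 1 → ok
Recompute each column's even parity and compare to cp:
  c0: data parity 0, sent cp 1 → mismatch
  c1: data parity 0, sent cp 0 → ok
  c2: data parity 0, sent cp 0 → ok
Exactly one row (r0) and one column (c0) fail → the flipped bit is at their intersection.

row 0, column 0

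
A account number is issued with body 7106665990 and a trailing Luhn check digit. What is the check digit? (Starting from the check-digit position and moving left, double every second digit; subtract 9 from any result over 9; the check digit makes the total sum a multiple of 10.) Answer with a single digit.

6

Partial digits right→left: 0 9 9 5 6 6 6 0 1 7
Double every second digit counting from the check-digit position (so the 1st, 3rd, 5th, ... of the partial from the right).
  doubled (with −9 where >9): 0 9 3 3 2 → sum 17
  kept as-is: 9 5 6 0 7 → sum 27
Total = 17 + 27 = 44.
Check digit = (10 − (44 mod 10)) mod 10 = 6.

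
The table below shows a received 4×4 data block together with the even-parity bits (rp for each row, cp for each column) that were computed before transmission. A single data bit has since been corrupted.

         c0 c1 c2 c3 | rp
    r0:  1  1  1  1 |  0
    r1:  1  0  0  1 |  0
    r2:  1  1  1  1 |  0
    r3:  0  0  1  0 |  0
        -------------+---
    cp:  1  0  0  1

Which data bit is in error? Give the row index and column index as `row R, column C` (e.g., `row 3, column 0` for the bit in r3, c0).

Recompute each row's even parity and compare to rp:
  r0: data parity 0, sent rp 0 → ok
  r1: data parity 0, sent rp 0 → ok
  r2: data parity 0, sent rp 0 → ok
  r3: data parity 1, sent rp 0 → mismatch
Recompute each column's even parity and compare to cp:
  c0: data parity 1, sent cp 1 → ok
  c1: data parity 0, sent cp 0 → ok
  c2: data parity 1, sent cp 0 → mismatch
  c3: data parity 1, sent cp 1 → ok
Exactly one row (r3) and one column (c2) fail → the flipped bit is at their intersection.

row 3, column 2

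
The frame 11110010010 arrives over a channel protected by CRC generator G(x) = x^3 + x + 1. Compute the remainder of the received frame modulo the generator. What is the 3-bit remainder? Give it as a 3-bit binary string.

000

Modulo-2 division of 11110010010 by 1011:
  pos 0: 1111 XOR 1011 = 0100
  pos 1: 1000 XOR 1011 = 0011
  pos 3: 1101 XOR 1011 = 0110
  pos 4: 1100 XOR 1011 = 0111
  pos 5: 1110 XOR 1011 = 0101
  pos 6: 1011 XOR 1011 = 0000
Remainder = 000 (zero — the frame passes the CRC check).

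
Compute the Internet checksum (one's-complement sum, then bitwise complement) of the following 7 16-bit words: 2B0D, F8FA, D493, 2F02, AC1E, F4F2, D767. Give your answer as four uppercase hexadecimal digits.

5FE8

One's-complement addition (fold any carry out of bit 15 back into bit 0):
  0x2B0D + 0xF8FA = 0x12407 → wrap carry → 0x2408
  0x2408 + 0xD493 = 0x0F89B
  0xF89B + 0x2F02 = 0x1279D → wrap carry → 0x279E
  0x279E + 0xAC1E = 0x0D3BC
  0xD3BC + 0xF4F2 = 0x1C8AE → wrap carry → 0xC8AF
  0xC8AF + 0xD767 = 0x1A016 → wrap carry → 0xA017
One's-complement sum = 0xA017.
Checksum = ~0xA017 & 0xFFFF = 0x5FE8.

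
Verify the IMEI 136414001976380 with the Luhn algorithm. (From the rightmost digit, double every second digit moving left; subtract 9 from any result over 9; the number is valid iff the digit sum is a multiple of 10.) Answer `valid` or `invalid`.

valid

From the right, keep odd positions and double even positions (subtract 9 from any doubled value over 9):
  doubled (positions 2,4,...): 7 3 9 0 8 8 6 → sum 41
  kept (positions 1,3,...): 0 3 7 1 0 1 6 1 → sum 19
Total = 60.
60 mod 10 = 0, so the number is valid.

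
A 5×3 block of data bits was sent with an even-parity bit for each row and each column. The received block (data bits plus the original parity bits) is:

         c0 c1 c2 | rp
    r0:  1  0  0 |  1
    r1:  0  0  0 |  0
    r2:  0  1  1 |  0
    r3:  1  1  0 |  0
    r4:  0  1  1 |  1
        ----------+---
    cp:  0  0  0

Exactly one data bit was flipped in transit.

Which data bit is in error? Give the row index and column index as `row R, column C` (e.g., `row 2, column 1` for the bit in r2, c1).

row 4, column 1

Recompute each row's even parity and compare to rp:
  r0: data parity 1, sent rp 1 → ok
  r1: data parity 0, sent rp 0 → ok
  r2: data parity 0, sent rp 0 → ok
  r3: data parity 0, sent rp 0 → ok
  r4: data parity 0, sent rp 1 → mismatch
Recompute each column's even parity and compare to cp:
  c0: data parity 0, sent cp 0 → ok
  c1: data parity 1, sent cp 0 → mismatch
  c2: data parity 0, sent cp 0 → ok
Exactly one row (r4) and one column (c1) fail → the flipped bit is at their intersection.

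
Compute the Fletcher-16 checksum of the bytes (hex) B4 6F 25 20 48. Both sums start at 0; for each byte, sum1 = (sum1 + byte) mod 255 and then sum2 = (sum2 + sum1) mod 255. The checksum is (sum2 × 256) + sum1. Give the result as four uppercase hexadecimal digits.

Running sums (mod 255):
  after byte 0 (B4): sum1=180, sum2=180
  after byte 1 (6F): sum1=36, sum2=216
  after byte 2 (25): sum1=73, sum2=34
  after byte 3 (20): sum1=105, sum2=139
  after byte 4 (48): sum1=177, sum2=61
Checksum = sum2·256 + sum1 = 61·256 + 177 = 15793 = 0x3DB1.

3DB1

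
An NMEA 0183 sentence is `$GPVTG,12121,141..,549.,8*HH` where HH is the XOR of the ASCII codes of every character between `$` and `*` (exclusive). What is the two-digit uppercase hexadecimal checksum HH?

XOR the ASCII codes of the payload characters:
  'G' = 0x47 → acc = 0x47
  'P' = 0x50 → acc = 0x17
  'V' = 0x56 → acc = 0x41
  'T' = 0x54 → acc = 0x15
  'G' = 0x47 → acc = 0x52
  ',' = 0x2C → acc = 0x7E
  '1' = 0x31 → acc = 0x4F
  '2' = 0x32 → acc = 0x7D
  '1' = 0x31 → acc = 0x4C
  '2' = 0x32 → acc = 0x7E
  '1' = 0x31 → acc = 0x4F
  ',' = 0x2C → acc = 0x63
  '1' = 0x31 → acc = 0x52
  '4' = 0x34 → acc = 0x66
  '1' = 0x31 → acc = 0x57
  '.' = 0x2E → acc = 0x79
  '.' = 0x2E → acc = 0x57
  ',' = 0x2C → acc = 0x7B
  '5' = 0x35 → acc = 0x4E
  '4' = 0x34 → acc = 0x7A
  '9' = 0x39 → acc = 0x43
  '.' = 0x2E → acc = 0x6D
  ',' = 0x2C → acc = 0x41
  '8' = 0x38 → acc = 0x79
Checksum = 0x79.

79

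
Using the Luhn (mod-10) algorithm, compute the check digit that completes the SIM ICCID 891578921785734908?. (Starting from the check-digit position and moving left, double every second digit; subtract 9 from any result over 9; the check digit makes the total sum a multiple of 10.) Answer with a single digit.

6

Partial digits right→left: 8 0 9 4 3 7 5 8 7 1 2 9 8 7 5 1 9 8
Double every second digit counting from the check-digit position (so the 1st, 3rd, 5th, ... of the partial from the right).
  doubled (with −9 where >9): 7 9 6 1 5 4 7 1 9 → sum 49
  kept as-is: 0 4 7 8 1 9 7 1 8 → sum 45
Total = 49 + 45 = 94.
Check digit = (10 − (94 mod 10)) mod 10 = 6.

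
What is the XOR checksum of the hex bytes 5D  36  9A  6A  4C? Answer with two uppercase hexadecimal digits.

XOR the bytes together:
  start with 0x5D
  0x5D ⊕ 0x36 = 0x6B
  0x6B ⊕ 0x9A = 0xF1
  0xF1 ⊕ 0x6A = 0x9B
  0x9B ⊕ 0x4C = 0xD7

D7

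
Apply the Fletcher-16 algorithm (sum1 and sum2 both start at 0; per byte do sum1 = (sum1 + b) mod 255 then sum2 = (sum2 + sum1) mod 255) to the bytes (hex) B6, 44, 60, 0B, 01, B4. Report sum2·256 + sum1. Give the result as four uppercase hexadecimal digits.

Running sums (mod 255):
  after byte 0 (B6): sum1=182, sum2=182
  after byte 1 (44): sum1=250, sum2=177
  after byte 2 (60): sum1=91, sum2=13
  after byte 3 (0B): sum1=102, sum2=115
  after byte 4 (01): sum1=103, sum2=218
  after byte 5 (B4): sum1=28, sum2=246
Checksum = sum2·256 + sum1 = 246·256 + 28 = 63004 = 0xF61C.

F61C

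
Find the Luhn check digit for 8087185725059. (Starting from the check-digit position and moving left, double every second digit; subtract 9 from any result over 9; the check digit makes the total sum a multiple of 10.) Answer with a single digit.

Partial digits right→left: 9 5 0 5 2 7 5 8 1 7 8 0 8
Double every second digit counting from the check-digit position (so the 1st, 3rd, 5th, ... of the partial from the right).
  doubled (with −9 where >9): 9 0 4 1 2 7 7 → sum 30
  kept as-is: 5 5 7 8 7 0 → sum 32
Total = 30 + 32 = 62.
Check digit = (10 − (62 mod 10)) mod 10 = 8.

8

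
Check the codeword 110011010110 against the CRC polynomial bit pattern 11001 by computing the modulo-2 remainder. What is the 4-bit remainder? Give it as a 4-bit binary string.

Modulo-2 division of 110011010110 by 11001:
  pos 0: 11001 XOR 11001 = 00000
  pos 5: 10101 XOR 11001 = 01100
  pos 6: 11001 XOR 11001 = 00000
Remainder = 0000 (zero — the frame passes the CRC check).

0000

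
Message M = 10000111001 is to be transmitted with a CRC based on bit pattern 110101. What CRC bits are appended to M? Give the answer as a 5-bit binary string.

11100

Append 5 zeros: 1000011100100000. Divide by 110101 (XOR where the leading bit is 1):
  pos 0: 100001 XOR 110101 = 010100
  pos 1: 101001 XOR 110101 = 011100
  pos 2: 111001 XOR 110101 = 001100
  pos 4: 110000 XOR 110101 = 000101
  pos 7: 101100 XOR 110101 = 011001
  pos 8: 110010 XOR 110101 = 000111
Remainder (last 5 bits) = 11100. This is the CRC / FCS.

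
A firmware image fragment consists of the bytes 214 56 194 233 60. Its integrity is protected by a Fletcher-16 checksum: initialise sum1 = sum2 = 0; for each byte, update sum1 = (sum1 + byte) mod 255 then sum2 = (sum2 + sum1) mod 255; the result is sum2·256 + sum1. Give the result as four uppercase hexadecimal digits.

6BF7

Running sums (mod 255):
  after byte 0 (214): sum1=214, sum2=214
  after byte 1 (56): sum1=15, sum2=229
  after byte 2 (194): sum1=209, sum2=183
  after byte 3 (233): sum1=187, sum2=115
  after byte 4 (60): sum1=247, sum2=107
Checksum = sum2·256 + sum1 = 107·256 + 247 = 27639 = 0x6BF7.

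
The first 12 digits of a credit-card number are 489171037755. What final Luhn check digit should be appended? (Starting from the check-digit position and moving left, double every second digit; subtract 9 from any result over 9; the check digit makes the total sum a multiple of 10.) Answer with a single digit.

5

Partial digits right→left: 5 5 7 7 3 0 1 7 1 9 8 4
Double every second digit counting from the check-digit position (so the 1st, 3rd, 5th, ... of the partial from the right).
  doubled (with −9 where >9): 1 5 6 2 2 7 → sum 23
  kept as-is: 5 7 0 7 9 4 → sum 32
Total = 23 + 32 = 55.
Check digit = (10 − (55 mod 10)) mod 10 = 5.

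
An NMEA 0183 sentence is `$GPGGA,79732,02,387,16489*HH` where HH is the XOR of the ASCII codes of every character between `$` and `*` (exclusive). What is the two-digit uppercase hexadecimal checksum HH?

62

XOR the ASCII codes of the payload characters:
  'G' = 0x47 → acc = 0x47
  'P' = 0x50 → acc = 0x17
  'G' = 0x47 → acc = 0x50
  'G' = 0x47 → acc = 0x17
  'A' = 0x41 → acc = 0x56
  ',' = 0x2C → acc = 0x7A
  '7' = 0x37 → acc = 0x4D
  '9' = 0x39 → acc = 0x74
  '7' = 0x37 → acc = 0x43
  '3' = 0x33 → acc = 0x70
  '2' = 0x32 → acc = 0x42
  ',' = 0x2C → acc = 0x6E
  '0' = 0x30 → acc = 0x5E
  '2' = 0x32 → acc = 0x6C
  ',' = 0x2C → acc = 0x40
  '3' = 0x33 → acc = 0x73
  '8' = 0x38 → acc = 0x4B
  '7' = 0x37 → acc = 0x7C
  ',' = 0x2C → acc = 0x50
  '1' = 0x31 → acc = 0x61
  '6' = 0x36 → acc = 0x57
  '4' = 0x34 → acc = 0x63
  '8' = 0x38 → acc = 0x5B
  '9' = 0x39 → acc = 0x62
Checksum = 0x62.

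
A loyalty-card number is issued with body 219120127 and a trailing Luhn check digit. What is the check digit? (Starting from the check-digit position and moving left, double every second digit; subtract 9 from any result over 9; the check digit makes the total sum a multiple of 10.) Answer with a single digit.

2

Partial digits right→left: 7 2 1 0 2 1 9 1 2
Double every second digit counting from the check-digit position (so the 1st, 3rd, 5th, ... of the partial from the right).
  doubled (with −9 where >9): 5 2 4 9 4 → sum 24
  kept as-is: 2 0 1 1 → sum 4
Total = 24 + 4 = 28.
Check digit = (10 − (28 mod 10)) mod 10 = 2.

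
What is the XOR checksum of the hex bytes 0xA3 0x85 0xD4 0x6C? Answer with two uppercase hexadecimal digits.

9E

XOR the bytes together:
  start with 0xA3
  0xA3 ⊕ 0x85 = 0x26
  0x26 ⊕ 0xD4 = 0xF2
  0xF2 ⊕ 0x6C = 0x9E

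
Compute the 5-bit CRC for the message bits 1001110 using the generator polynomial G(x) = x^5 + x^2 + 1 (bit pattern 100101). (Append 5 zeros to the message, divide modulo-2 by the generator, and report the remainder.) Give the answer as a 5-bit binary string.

10100

Append 5 zeros: 100111000000. Divide by 100101 (XOR where the leading bit is 1):
  pos 0: 100111 XOR 100101 = 000010
  pos 4: 100000 XOR 100101 = 000101
Remainder (last 5 bits) = 10100. This is the CRC / FCS.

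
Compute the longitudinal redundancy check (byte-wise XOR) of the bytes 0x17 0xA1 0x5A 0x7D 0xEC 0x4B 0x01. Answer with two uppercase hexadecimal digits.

37

XOR the bytes together:
  start with 0x17
  0x17 ⊕ 0xA1 = 0xB6
  0xB6 ⊕ 0x5A = 0xEC
  0xEC ⊕ 0x7D = 0x91
  0x91 ⊕ 0xEC = 0x7D
  0x7D ⊕ 0x4B = 0x36
  0x36 ⊕ 0x01 = 0x37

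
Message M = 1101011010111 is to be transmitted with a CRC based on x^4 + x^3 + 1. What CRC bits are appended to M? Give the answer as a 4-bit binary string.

0001

Append 4 zeros: 11010110101110000. Divide by 11001 (XOR where the leading bit is 1):
  pos 0: 11010 XOR 11001 = 00011
  pos 3: 11110 XOR 11001 = 00111
  pos 5: 11110 XOR 11001 = 00111
  pos 7: 11111 XOR 11001 = 00110
  pos 9: 11010 XOR 11001 = 00011
  pos 12: 11000 XOR 11001 = 00001
Remainder (last 4 bits) = 0001. This is the CRC / FCS.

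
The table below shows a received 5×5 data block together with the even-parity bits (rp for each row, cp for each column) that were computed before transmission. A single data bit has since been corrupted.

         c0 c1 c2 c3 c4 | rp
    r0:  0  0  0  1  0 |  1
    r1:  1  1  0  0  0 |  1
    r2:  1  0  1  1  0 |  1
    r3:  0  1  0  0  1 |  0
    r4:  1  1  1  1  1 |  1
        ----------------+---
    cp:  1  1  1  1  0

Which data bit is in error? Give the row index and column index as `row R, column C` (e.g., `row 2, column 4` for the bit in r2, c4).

row 1, column 2

Recompute each row's even parity and compare to rp:
  r0: data parity 1, sent rp 1 → ok
  r1: data parity 0, sent rp 1 → mismatch
  r2: data parity 1, sent rp 1 → ok
  r3: data parity 0, sent rp 0 → ok
  r4: data parity 1, sent rp 1 → ok
Recompute each column's even parity and compare to cp:
  c0: data parity 1, sent cp 1 → ok
  c1: data parity 1, sent cp 1 → ok
  c2: data parity 0, sent cp 1 → mismatch
  c3: data parity 1, sent cp 1 → ok
  c4: data parity 0, sent cp 0 → ok
Exactly one row (r1) and one column (c2) fail → the flipped bit is at their intersection.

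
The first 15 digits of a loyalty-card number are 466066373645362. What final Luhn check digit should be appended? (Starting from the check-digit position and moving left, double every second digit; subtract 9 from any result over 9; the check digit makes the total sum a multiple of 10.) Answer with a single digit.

0

Partial digits right→left: 2 6 3 5 4 6 3 7 3 6 6 0 6 6 4
Double every second digit counting from the check-digit position (so the 1st, 3rd, 5th, ... of the partial from the right).
  doubled (with −9 where >9): 4 6 8 6 6 3 3 8 → sum 44
  kept as-is: 6 5 6 7 6 0 6 → sum 36
Total = 44 + 36 = 80.
Check digit = (10 − (80 mod 10)) mod 10 = 0.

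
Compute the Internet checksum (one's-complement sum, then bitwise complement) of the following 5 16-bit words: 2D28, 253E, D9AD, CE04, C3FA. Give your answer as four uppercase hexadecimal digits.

One's-complement addition (fold any carry out of bit 15 back into bit 0):
  0x2D28 + 0x253E = 0x05266
  0x5266 + 0xD9AD = 0x12C13 → wrap carry → 0x2C14
  0x2C14 + 0xCE04 = 0x0FA18
  0xFA18 + 0xC3FA = 0x1BE12 → wrap carry → 0xBE13
One's-complement sum = 0xBE13.
Checksum = ~0xBE13 & 0xFFFF = 0x41EC.

41EC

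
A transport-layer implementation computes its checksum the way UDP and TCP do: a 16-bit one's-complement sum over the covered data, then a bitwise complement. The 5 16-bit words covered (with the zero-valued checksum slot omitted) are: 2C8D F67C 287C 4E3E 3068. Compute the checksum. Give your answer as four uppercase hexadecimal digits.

One's-complement addition (fold any carry out of bit 15 back into bit 0):
  0x2C8D + 0xF67C = 0x12309 → wrap carry → 0x230A
  0x230A + 0x287C = 0x04B86
  0x4B86 + 0x4E3E = 0x099C4
  0x99C4 + 0x3068 = 0x0CA2C
One's-complement sum = 0xCA2C.
Checksum = ~0xCA2C & 0xFFFF = 0x35D3.

35D3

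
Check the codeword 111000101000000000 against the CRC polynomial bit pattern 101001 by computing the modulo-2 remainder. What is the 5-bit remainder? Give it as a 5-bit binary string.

00000

Modulo-2 division of 111000101000000000 by 101001:
  pos 0: 111000 XOR 101001 = 010001
  pos 1: 100011 XOR 101001 = 001010
  pos 3: 101001 XOR 101001 = 000000
Remainder = 00000 (zero — the frame passes the CRC check).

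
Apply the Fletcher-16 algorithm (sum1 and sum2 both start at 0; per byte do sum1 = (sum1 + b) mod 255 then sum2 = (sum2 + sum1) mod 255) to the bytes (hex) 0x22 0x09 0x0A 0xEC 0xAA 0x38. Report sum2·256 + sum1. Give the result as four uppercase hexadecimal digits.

Running sums (mod 255):
  after byte 0 (0x22): sum1=34, sum2=34
  after byte 1 (0x09): sum1=43, sum2=77
  after byte 2 (0x0A): sum1=53, sum2=130
  after byte 3 (0xEC): sum1=34, sum2=164
  after byte 4 (0xAA): sum1=204, sum2=113
  after byte 5 (0x38): sum1=5, sum2=118
Checksum = sum2·256 + sum1 = 118·256 + 5 = 30213 = 0x7605.

7605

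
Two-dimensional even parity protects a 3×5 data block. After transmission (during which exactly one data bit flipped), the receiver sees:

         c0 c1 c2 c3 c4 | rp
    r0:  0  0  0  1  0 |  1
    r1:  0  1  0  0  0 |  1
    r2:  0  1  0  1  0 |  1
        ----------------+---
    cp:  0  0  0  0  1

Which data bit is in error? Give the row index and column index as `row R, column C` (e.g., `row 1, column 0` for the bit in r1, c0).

row 2, column 4

Recompute each row's even parity and compare to rp:
  r0: data parity 1, sent rp 1 → ok
  r1: data parity 1, sent rp 1 → ok
  r2: data parity 0, sent rp 1 → mismatch
Recompute each column's even parity and compare to cp:
  c0: data parity 0, sent cp 0 → ok
  c1: data parity 0, sent cp 0 → ok
  c2: data parity 0, sent cp 0 → ok
  c3: data parity 0, sent cp 0 → ok
  c4: data parity 0, sent cp 1 → mismatch
Exactly one row (r2) and one column (c4) fail → the flipped bit is at their intersection.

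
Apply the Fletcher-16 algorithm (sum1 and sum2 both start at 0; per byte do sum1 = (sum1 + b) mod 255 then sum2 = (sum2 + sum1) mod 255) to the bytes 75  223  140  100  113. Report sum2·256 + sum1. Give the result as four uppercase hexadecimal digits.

Running sums (mod 255):
  after byte 0 (75): sum1=75, sum2=75
  after byte 1 (223): sum1=43, sum2=118
  after byte 2 (140): sum1=183, sum2=46
  after byte 3 (100): sum1=28, sum2=74
  after byte 4 (113): sum1=141, sum2=215
Checksum = sum2·256 + sum1 = 215·256 + 141 = 55181 = 0xD78D.

D78D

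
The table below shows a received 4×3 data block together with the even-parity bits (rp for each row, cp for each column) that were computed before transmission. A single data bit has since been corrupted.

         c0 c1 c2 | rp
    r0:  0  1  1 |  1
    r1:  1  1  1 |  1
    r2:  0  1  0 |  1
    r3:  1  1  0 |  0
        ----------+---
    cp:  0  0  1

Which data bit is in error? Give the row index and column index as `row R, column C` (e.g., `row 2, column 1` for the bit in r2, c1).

Recompute each row's even parity and compare to rp:
  r0: data parity 0, sent rp 1 → mismatch
  r1: data parity 1, sent rp 1 → ok
  r2: data parity 1, sent rp 1 → ok
  r3: data parity 0, sent rp 0 → ok
Recompute each column's even parity and compare to cp:
  c0: data parity 0, sent cp 0 → ok
  c1: data parity 0, sent cp 0 → ok
  c2: data parity 0, sent cp 1 → mismatch
Exactly one row (r0) and one column (c2) fail → the flipped bit is at their intersection.

row 0, column 2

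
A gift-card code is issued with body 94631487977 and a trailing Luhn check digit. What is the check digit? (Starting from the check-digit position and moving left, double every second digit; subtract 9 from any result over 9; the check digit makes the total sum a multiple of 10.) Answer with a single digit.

Partial digits right→left: 7 7 9 7 8 4 1 3 6 4 9
Double every second digit counting from the check-digit position (so the 1st, 3rd, 5th, ... of the partial from the right).
  doubled (with −9 where >9): 5 9 7 2 3 9 → sum 35
  kept as-is: 7 7 4 3 4 → sum 25
Total = 35 + 25 = 60.
Check digit = (10 − (60 mod 10)) mod 10 = 0.

0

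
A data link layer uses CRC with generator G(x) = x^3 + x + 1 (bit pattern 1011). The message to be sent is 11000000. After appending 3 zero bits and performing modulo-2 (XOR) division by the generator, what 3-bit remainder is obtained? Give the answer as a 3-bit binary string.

Append 3 zeros: 11000000000. Divide by 1011 (XOR where the leading bit is 1):
  pos 0: 1100 XOR 1011 = 0111
  pos 1: 1110 XOR 1011 = 0101
  pos 2: 1010 XOR 1011 = 0001
  pos 5: 1000 XOR 1011 = 0011
  pos 7: 1100 XOR 1011 = 0111
Remainder (last 3 bits) = 111. This is the CRC / FCS.

111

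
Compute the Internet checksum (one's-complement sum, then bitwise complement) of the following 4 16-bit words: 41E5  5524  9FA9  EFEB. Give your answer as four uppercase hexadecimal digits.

D960

One's-complement addition (fold any carry out of bit 15 back into bit 0):
  0x41E5 + 0x5524 = 0x09709
  0x9709 + 0x9FA9 = 0x136B2 → wrap carry → 0x36B3
  0x36B3 + 0xEFEB = 0x1269E → wrap carry → 0x269F
One's-complement sum = 0x269F.
Checksum = ~0x269F & 0xFFFF = 0xD960.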